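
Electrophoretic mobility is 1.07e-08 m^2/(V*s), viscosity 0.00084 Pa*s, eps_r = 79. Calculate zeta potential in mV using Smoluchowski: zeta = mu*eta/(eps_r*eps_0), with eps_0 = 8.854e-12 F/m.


Smoluchowski equation: zeta = mu * eta / (eps_r * eps_0)
zeta = 1.07e-08 * 0.00084 / (79 * 8.854e-12)
zeta = 0.01285 V = 12.85 mV

12.85


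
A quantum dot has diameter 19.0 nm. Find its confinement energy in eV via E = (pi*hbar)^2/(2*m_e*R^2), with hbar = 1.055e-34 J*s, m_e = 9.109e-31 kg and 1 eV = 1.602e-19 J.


Radius R = 19.0/2 = 9.5 nm = 9.5e-09 m
E = (pi * 1.055e-34)^2 / (2 * 9.109e-31 * (9.5e-09)^2)
E(J) = 6.68124e-22
E = E(J) / 1.602e-19 = 0.0042 eV

0.0042


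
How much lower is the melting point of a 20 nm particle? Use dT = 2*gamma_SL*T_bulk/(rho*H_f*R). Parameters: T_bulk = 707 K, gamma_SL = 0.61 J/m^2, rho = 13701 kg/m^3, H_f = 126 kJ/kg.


Radius R = 20/2 = 10 nm = 1e-08 m
Convert H_f = 126 kJ/kg = 126000 J/kg
dT = 2 * gamma_SL * T_bulk / (rho * H_f * R)
dT = 2 * 0.61 * 707 / (13701 * 126000 * 1e-08)
dT = 50.0 K

50.0


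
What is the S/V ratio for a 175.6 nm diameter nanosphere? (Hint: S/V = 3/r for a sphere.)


Radius r = 175.6/2 = 87.8 nm
S/V = 3 / r = 3 / 87.8
S/V = 0.0342 nm^-1

0.0342


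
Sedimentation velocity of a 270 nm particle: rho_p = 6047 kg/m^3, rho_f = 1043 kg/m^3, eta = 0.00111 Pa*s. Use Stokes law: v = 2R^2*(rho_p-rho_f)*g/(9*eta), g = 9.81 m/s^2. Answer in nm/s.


Radius R = 270/2 nm = 1.35e-07 m
Density difference = 6047 - 1043 = 5004 kg/m^3
v = 2 * R^2 * (rho_p - rho_f) * g / (9 * eta)
v = 2 * (1.35e-07)^2 * 5004 * 9.81 / (9 * 0.00111)
v = 1.79109e-07 m/s = 179.1094 nm/s

179.1094


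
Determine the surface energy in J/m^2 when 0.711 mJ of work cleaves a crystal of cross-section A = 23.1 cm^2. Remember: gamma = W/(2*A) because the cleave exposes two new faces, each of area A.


Convert: A = 23.1 cm^2 = 0.00231 m^2, W = 0.711 mJ = 0.000711 J
Cleaving exposes two faces of area A, so total new surface = 2*A and gamma = W / (2*A)
gamma = 0.000711 / (2 * 0.00231)
gamma = 0.154 J/m^2

0.154


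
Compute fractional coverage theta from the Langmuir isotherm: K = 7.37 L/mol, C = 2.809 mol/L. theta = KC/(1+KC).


Langmuir isotherm: theta = K*C / (1 + K*C)
K*C = 7.37 * 2.809 = 20.70233
theta = 20.70233 / (1 + 20.70233) = 20.70233 / 21.70233
theta = 0.9539

0.9539


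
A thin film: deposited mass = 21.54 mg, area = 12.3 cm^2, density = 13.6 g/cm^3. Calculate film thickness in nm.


Convert: m = 21.54 mg = 2.1540e-05 kg, A = 12.3 cm^2 = 1.2300e-03 m^2, rho = 13.6 g/cm^3 = 13600 kg/m^3
t = m / (A * rho)
t = 2.1540e-05 / (1.2300e-03 * 13600)
t = 1.2877e-06 m = 1287.7 nm

1287.7


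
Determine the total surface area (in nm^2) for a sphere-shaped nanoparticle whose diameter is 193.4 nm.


Radius r = 193.4/2 = 96.7 nm
Surface area SA = 4 * pi * r^2
SA = 4 * pi * (96.7)^2
SA = 117506.75 nm^2

117506.75


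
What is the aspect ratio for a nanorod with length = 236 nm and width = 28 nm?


Aspect ratio AR = length / diameter
AR = 236 / 28
AR = 8.43

8.43


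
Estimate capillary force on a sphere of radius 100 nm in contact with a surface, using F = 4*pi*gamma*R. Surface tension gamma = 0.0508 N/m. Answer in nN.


Convert radius: R = 100 nm = 1e-07 m
F = 4 * pi * gamma * R
F = 4 * pi * 0.0508 * 1e-07
F = 6.38372e-08 N = 63.8372 nN

63.8372


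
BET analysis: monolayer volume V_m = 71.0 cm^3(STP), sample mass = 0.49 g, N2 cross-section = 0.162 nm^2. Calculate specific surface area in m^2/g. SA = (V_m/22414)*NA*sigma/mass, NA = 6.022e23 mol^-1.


Number of moles in monolayer = V_m / 22414 = 71.0 / 22414 = 0.00316766
Number of molecules = moles * NA = 0.00316766 * 6.022e23
SA = molecules * sigma / mass
SA = (71.0 / 22414) * 6.022e23 * 0.162e-18 / 0.49
SA = 630.7 m^2/g

630.7


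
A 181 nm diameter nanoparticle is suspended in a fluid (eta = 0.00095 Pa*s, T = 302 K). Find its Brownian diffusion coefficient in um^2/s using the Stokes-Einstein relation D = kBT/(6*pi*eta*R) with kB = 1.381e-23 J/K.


Radius R = 181/2 = 90.5 nm = 9.05e-08 m
D = kB*T / (6*pi*eta*R)
D = 1.381e-23 * 302 / (6 * pi * 0.00095 * 9.05e-08)
D = 2.57352e-12 m^2/s = 2.574 um^2/s

2.574


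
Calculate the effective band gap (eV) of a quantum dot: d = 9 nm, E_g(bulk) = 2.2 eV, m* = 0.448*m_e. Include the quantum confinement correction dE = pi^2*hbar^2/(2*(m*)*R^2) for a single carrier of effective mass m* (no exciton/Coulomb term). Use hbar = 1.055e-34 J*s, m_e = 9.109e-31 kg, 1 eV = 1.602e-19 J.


Radius R = 9/2 nm = 4.5e-09 m
Confinement energy dE = pi^2 * hbar^2 / (2 * m_eff * m_e * R^2)
dE = pi^2 * (1.055e-34)^2 / (2 * 0.448 * 9.109e-31 * (4.5e-09)^2) J, divided by 1.602e-19 J/eV
dE = 0.0415 eV
Total band gap = E_g(bulk) + dE = 2.2 + 0.0415 = 2.2415 eV

2.2415


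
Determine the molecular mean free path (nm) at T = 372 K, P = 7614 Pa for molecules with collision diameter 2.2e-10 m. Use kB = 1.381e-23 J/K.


Mean free path: lambda = kB*T / (sqrt(2) * pi * d^2 * P)
lambda = 1.381e-23 * 372 / (sqrt(2) * pi * (2.2e-10)^2 * 7614)
lambda = 3.13772e-06 m
lambda = 3137.72 nm

3137.72


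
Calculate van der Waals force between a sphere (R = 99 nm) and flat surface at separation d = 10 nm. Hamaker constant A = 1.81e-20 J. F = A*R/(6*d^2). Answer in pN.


Convert to SI: R = 99 nm = 9.9e-08 m, d = 10 nm = 1e-08 m
F = A * R / (6 * d^2)
F = 1.81e-20 * 9.9e-08 / (6 * (1e-08)^2)
F = 2.9865e-12 N = 2.986 pN

2.986


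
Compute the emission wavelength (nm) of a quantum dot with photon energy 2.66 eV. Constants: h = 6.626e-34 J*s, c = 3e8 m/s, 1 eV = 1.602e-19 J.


Convert energy: E = 2.66 eV = 2.66 * 1.602e-19 = 4.26132e-19 J
lambda = h*c / E = 6.626e-34 * 3e8 / 4.26132e-19
lambda = 4.66475e-07 m = 466.5 nm

466.5


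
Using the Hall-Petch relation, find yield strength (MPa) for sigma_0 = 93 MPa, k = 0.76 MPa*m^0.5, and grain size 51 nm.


d = 51 nm = 5.1e-08 m
sqrt(d) = 0.0002258318
Hall-Petch contribution = k / sqrt(d) = 0.76 / 0.0002258318 = 3365.3 MPa
sigma = sigma_0 + k/sqrt(d) = 93 + 3365.3 = 3458.3 MPa

3458.3


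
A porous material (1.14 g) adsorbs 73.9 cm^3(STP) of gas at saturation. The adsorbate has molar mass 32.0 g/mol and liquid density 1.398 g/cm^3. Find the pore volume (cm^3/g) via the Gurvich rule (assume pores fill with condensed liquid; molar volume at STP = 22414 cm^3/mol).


Moles adsorbed n = V_ads / 22414 = 73.9 / 22414 = 3.297046e-03 mol
Liquid volume V_liq = n * M / rho_liq = 3.297046e-03 * 32.0 / 1.398 = 0.07547 cm^3
Specific pore volume V_pore = V_liq / m_sample = 0.07547 / 1.14
V_pore = 0.0662 cm^3/g

0.0662


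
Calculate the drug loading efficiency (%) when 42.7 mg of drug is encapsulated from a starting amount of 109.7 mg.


Drug loading efficiency = (drug loaded / drug initial) * 100
DLE = 42.7 / 109.7 * 100
DLE = 0.3892 * 100
DLE = 38.92%

38.92


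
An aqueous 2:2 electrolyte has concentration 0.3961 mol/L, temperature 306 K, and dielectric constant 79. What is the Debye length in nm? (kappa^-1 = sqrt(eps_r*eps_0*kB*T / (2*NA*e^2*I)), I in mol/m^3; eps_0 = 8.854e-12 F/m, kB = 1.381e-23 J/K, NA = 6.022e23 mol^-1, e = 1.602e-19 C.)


Ionic strength I = 0.3961 * 2^2 * 1000 = 1584.4 mol/m^3
kappa^-1 = sqrt(79 * 8.854e-12 * 1.381e-23 * 306 / (2 * 6.022e23 * (1.602e-19)^2 * 1584.4))
kappa^-1 = 0.246 nm

0.246


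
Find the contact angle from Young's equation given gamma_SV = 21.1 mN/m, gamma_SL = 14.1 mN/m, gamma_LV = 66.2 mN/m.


cos(theta) = (gamma_SV - gamma_SL) / gamma_LV
cos(theta) = (21.1 - 14.1) / 66.2
cos(theta) = 0.10574
theta = arccos(0.10574) = 83.93 degrees

83.93


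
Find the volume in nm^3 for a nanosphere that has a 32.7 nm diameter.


Radius r = 32.7/2 = 16.35 nm
Volume V = (4/3) * pi * r^3
V = (4/3) * pi * (16.35)^3
V = 18308.04 nm^3

18308.04


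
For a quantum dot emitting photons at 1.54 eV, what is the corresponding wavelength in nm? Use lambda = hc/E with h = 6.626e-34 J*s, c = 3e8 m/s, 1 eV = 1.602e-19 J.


Convert energy: E = 1.54 eV = 1.54 * 1.602e-19 = 2.46708e-19 J
lambda = h*c / E = 6.626e-34 * 3e8 / 2.46708e-19
lambda = 8.0573e-07 m = 805.7 nm

805.7


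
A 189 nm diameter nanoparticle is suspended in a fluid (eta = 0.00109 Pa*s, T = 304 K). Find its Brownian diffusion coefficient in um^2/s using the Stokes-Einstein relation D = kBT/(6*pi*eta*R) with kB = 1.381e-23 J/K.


Radius R = 189/2 = 94.5 nm = 9.45e-08 m
D = kB*T / (6*pi*eta*R)
D = 1.381e-23 * 304 / (6 * pi * 0.00109 * 9.45e-08)
D = 2.16226e-12 m^2/s = 2.162 um^2/s

2.162


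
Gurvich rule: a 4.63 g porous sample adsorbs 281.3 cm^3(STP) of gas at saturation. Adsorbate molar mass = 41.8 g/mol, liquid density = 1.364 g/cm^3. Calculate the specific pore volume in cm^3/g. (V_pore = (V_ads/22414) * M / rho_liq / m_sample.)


Moles adsorbed n = V_ads / 22414 = 281.3 / 22414 = 1.255019e-02 mol
Liquid volume V_liq = n * M / rho_liq = 1.255019e-02 * 41.8 / 1.364 = 0.38460 cm^3
Specific pore volume V_pore = V_liq / m_sample = 0.38460 / 4.63
V_pore = 0.0831 cm^3/g

0.0831


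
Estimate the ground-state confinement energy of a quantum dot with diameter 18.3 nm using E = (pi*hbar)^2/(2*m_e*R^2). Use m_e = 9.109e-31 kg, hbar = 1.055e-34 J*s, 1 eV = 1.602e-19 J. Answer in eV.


Radius R = 18.3/2 = 9.15 nm = 9.15e-09 m
E = (pi * 1.055e-34)^2 / (2 * 9.109e-31 * (9.15e-09)^2)
E(J) = 7.20214e-22
E = E(J) / 1.602e-19 = 0.0045 eV

0.0045


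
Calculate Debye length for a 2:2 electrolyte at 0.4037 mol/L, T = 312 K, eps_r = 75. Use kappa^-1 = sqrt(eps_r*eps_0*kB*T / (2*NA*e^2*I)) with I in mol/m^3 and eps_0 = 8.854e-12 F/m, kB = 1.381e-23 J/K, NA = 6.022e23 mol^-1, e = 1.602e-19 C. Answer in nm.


Ionic strength I = 0.4037 * 2^2 * 1000 = 1614.8 mol/m^3
kappa^-1 = sqrt(75 * 8.854e-12 * 1.381e-23 * 312 / (2 * 6.022e23 * (1.602e-19)^2 * 1614.8))
kappa^-1 = 0.239 nm

0.239


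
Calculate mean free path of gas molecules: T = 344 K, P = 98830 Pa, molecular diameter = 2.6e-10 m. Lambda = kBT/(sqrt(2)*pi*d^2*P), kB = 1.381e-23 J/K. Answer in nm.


Mean free path: lambda = kB*T / (sqrt(2) * pi * d^2 * P)
lambda = 1.381e-23 * 344 / (sqrt(2) * pi * (2.6e-10)^2 * 98830)
lambda = 1.60049e-07 m
lambda = 160.05 nm

160.05


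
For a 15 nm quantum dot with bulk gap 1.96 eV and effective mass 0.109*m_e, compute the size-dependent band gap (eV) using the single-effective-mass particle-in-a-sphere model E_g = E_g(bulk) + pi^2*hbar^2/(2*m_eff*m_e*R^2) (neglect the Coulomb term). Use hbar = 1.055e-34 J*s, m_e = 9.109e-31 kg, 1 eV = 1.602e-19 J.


Radius R = 15/2 nm = 7.5e-09 m
Confinement energy dE = pi^2 * hbar^2 / (2 * m_eff * m_e * R^2)
dE = pi^2 * (1.055e-34)^2 / (2 * 0.109 * 9.109e-31 * (7.5e-09)^2) J, divided by 1.602e-19 J/eV
dE = 0.0614 eV
Total band gap = E_g(bulk) + dE = 1.96 + 0.0614 = 2.0214 eV

2.0214


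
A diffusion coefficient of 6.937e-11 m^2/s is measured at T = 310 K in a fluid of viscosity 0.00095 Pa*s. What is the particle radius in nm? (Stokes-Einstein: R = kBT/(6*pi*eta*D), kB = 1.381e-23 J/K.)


Stokes-Einstein: R = kB*T / (6*pi*eta*D)
R = 1.381e-23 * 310 / (6 * pi * 0.00095 * 6.937e-11)
R = 3.44635e-09 m = 3.45 nm

3.45


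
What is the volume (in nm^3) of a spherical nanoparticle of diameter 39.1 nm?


Radius r = 39.1/2 = 19.55 nm
Volume V = (4/3) * pi * r^3
V = (4/3) * pi * (19.55)^3
V = 31298.89 nm^3

31298.89


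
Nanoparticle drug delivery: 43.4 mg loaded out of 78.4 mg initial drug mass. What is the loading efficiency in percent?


Drug loading efficiency = (drug loaded / drug initial) * 100
DLE = 43.4 / 78.4 * 100
DLE = 0.5536 * 100
DLE = 55.36%

55.36


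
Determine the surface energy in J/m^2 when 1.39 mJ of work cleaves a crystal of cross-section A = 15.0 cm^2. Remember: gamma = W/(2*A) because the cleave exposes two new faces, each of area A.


Convert: A = 15.0 cm^2 = 0.0015 m^2, W = 1.39 mJ = 0.00139 J
Cleaving exposes two faces of area A, so total new surface = 2*A and gamma = W / (2*A)
gamma = 0.00139 / (2 * 0.0015)
gamma = 0.463 J/m^2

0.463


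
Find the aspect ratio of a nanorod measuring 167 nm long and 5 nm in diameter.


Aspect ratio AR = length / diameter
AR = 167 / 5
AR = 33.4

33.4


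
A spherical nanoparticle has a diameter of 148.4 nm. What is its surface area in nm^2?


Radius r = 148.4/2 = 74.2 nm
Surface area SA = 4 * pi * r^2
SA = 4 * pi * (74.2)^2
SA = 69185.91 nm^2

69185.91


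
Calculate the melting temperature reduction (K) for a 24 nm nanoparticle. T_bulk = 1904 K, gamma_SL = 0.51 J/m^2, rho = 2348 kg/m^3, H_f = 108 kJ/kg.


Radius R = 24/2 = 12 nm = 1.2e-08 m
Convert H_f = 108 kJ/kg = 108000 J/kg
dT = 2 * gamma_SL * T_bulk / (rho * H_f * R)
dT = 2 * 0.51 * 1904 / (2348 * 108000 * 1.2e-08)
dT = 638.2 K

638.2


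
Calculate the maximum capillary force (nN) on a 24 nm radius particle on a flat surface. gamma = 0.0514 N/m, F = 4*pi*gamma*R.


Convert radius: R = 24 nm = 2.4e-08 m
F = 4 * pi * gamma * R
F = 4 * pi * 0.0514 * 2.4e-08
F = 1.55019e-08 N = 15.5019 nN

15.5019


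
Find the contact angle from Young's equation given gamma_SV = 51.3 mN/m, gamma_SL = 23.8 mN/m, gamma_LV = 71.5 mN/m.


cos(theta) = (gamma_SV - gamma_SL) / gamma_LV
cos(theta) = (51.3 - 23.8) / 71.5
cos(theta) = 0.384615
theta = arccos(0.384615) = 67.38 degrees

67.38


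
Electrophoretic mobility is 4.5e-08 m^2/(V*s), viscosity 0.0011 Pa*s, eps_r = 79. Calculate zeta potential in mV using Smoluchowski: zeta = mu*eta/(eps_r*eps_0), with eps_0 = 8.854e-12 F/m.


Smoluchowski equation: zeta = mu * eta / (eps_r * eps_0)
zeta = 4.5e-08 * 0.0011 / (79 * 8.854e-12)
zeta = 0.070768 V = 70.77 mV

70.77


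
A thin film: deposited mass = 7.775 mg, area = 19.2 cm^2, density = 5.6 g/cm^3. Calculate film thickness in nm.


Convert: m = 7.775 mg = 7.7750e-06 kg, A = 19.2 cm^2 = 1.9200e-03 m^2, rho = 5.6 g/cm^3 = 5600 kg/m^3
t = m / (A * rho)
t = 7.7750e-06 / (1.9200e-03 * 5600)
t = 7.2312e-07 m = 723.1 nm

723.1


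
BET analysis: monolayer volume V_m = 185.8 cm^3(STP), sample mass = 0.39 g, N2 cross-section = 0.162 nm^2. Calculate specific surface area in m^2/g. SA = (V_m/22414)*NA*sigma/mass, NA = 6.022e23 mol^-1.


Number of moles in monolayer = V_m / 22414 = 185.8 / 22414 = 0.00828946
Number of molecules = moles * NA = 0.00828946 * 6.022e23
SA = molecules * sigma / mass
SA = (185.8 / 22414) * 6.022e23 * 0.162e-18 / 0.39
SA = 2073.6 m^2/g

2073.6


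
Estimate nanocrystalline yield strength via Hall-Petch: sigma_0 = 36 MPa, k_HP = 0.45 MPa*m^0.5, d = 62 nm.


d = 62 nm = 6.2e-08 m
sqrt(d) = 0.000248998
Hall-Petch contribution = k / sqrt(d) = 0.45 / 0.000248998 = 1807.2 MPa
sigma = sigma_0 + k/sqrt(d) = 36 + 1807.2 = 1843.2 MPa

1843.2


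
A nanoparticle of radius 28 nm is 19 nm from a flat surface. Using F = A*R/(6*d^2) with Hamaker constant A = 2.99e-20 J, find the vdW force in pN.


Convert to SI: R = 28 nm = 2.8e-08 m, d = 19 nm = 1.9e-08 m
F = A * R / (6 * d^2)
F = 2.99e-20 * 2.8e-08 / (6 * (1.9e-08)^2)
F = 3.86519e-13 N = 0.387 pN

0.387


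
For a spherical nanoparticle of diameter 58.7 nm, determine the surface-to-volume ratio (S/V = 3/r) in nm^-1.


Radius r = 58.7/2 = 29.35 nm
S/V = 3 / r = 3 / 29.35
S/V = 0.1022 nm^-1

0.1022


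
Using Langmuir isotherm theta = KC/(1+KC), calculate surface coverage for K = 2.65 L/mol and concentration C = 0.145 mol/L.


Langmuir isotherm: theta = K*C / (1 + K*C)
K*C = 2.65 * 0.145 = 0.38425
theta = 0.38425 / (1 + 0.38425) = 0.38425 / 1.38425
theta = 0.2776

0.2776


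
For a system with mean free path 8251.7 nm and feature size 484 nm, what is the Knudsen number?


Knudsen number Kn = lambda / L
Kn = 8251.7 / 484
Kn = 17.049

17.049


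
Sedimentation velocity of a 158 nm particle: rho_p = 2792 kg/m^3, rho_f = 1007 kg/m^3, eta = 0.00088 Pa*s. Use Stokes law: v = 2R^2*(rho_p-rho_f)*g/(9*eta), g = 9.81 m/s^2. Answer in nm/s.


Radius R = 158/2 nm = 7.9e-08 m
Density difference = 2792 - 1007 = 1785 kg/m^3
v = 2 * R^2 * (rho_p - rho_f) * g / (9 * eta)
v = 2 * (7.9e-08)^2 * 1785 * 9.81 / (9 * 0.00088)
v = 2.75973e-08 m/s = 27.5973 nm/s

27.5973


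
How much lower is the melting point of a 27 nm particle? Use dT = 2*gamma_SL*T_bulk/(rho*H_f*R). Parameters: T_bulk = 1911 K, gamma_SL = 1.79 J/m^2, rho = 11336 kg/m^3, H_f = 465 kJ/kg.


Radius R = 27/2 = 13.5 nm = 1.35e-08 m
Convert H_f = 465 kJ/kg = 465000 J/kg
dT = 2 * gamma_SL * T_bulk / (rho * H_f * R)
dT = 2 * 1.79 * 1911 / (11336 * 465000 * 1.35e-08)
dT = 96.1 K

96.1


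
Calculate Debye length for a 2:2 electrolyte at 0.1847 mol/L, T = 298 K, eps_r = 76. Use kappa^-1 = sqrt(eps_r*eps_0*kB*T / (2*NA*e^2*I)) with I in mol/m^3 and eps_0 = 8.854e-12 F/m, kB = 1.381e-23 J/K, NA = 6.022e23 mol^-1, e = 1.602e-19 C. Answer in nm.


Ionic strength I = 0.1847 * 2^2 * 1000 = 738.8 mol/m^3
kappa^-1 = sqrt(76 * 8.854e-12 * 1.381e-23 * 298 / (2 * 6.022e23 * (1.602e-19)^2 * 738.8))
kappa^-1 = 0.348 nm

0.348


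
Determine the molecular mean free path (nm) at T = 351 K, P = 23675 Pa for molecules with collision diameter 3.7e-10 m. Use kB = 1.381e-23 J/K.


Mean free path: lambda = kB*T / (sqrt(2) * pi * d^2 * P)
lambda = 1.381e-23 * 351 / (sqrt(2) * pi * (3.7e-10)^2 * 23675)
lambda = 3.36622e-07 m
lambda = 336.62 nm

336.62


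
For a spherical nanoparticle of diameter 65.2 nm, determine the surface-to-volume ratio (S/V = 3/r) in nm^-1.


Radius r = 65.2/2 = 32.6 nm
S/V = 3 / r = 3 / 32.6
S/V = 0.092 nm^-1

0.092


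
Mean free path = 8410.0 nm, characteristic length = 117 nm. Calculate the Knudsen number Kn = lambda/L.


Knudsen number Kn = lambda / L
Kn = 8410.0 / 117
Kn = 71.8803

71.8803


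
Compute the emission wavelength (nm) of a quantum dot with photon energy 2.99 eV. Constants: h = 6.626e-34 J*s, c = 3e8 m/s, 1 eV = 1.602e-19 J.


Convert energy: E = 2.99 eV = 2.99 * 1.602e-19 = 4.78998e-19 J
lambda = h*c / E = 6.626e-34 * 3e8 / 4.78998e-19
lambda = 4.14991e-07 m = 415.0 nm

415.0


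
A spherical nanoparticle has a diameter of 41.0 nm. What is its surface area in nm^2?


Radius r = 41.0/2 = 20.5 nm
Surface area SA = 4 * pi * r^2
SA = 4 * pi * (20.5)^2
SA = 5281.02 nm^2

5281.02


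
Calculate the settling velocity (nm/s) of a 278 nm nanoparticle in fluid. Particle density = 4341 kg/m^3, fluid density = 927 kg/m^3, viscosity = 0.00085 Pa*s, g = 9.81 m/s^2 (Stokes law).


Radius R = 278/2 nm = 1.39e-07 m
Density difference = 4341 - 927 = 3414 kg/m^3
v = 2 * R^2 * (rho_p - rho_f) * g / (9 * eta)
v = 2 * (1.39e-07)^2 * 3414 * 9.81 / (9 * 0.00085)
v = 1.69173e-07 m/s = 169.1729 nm/s

169.1729


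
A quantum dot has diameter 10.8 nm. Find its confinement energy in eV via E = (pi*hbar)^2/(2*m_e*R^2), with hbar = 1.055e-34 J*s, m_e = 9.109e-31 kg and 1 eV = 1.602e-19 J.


Radius R = 10.8/2 = 5.4 nm = 5.4e-09 m
E = (pi * 1.055e-34)^2 / (2 * 9.109e-31 * (5.4e-09)^2)
E(J) = 2.06784e-21
E = E(J) / 1.602e-19 = 0.0129 eV

0.0129


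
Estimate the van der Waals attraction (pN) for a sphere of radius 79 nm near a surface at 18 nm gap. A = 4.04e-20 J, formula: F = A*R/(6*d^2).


Convert to SI: R = 79 nm = 7.9e-08 m, d = 18 nm = 1.8e-08 m
F = A * R / (6 * d^2)
F = 4.04e-20 * 7.9e-08 / (6 * (1.8e-08)^2)
F = 1.64177e-12 N = 1.642 pN

1.642


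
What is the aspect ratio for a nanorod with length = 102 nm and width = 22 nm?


Aspect ratio AR = length / diameter
AR = 102 / 22
AR = 4.64

4.64


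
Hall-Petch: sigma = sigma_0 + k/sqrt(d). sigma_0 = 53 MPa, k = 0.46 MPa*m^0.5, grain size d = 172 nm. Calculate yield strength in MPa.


d = 172 nm = 1.72e-07 m
sqrt(d) = 0.0004147288
Hall-Petch contribution = k / sqrt(d) = 0.46 / 0.0004147288 = 1109.2 MPa
sigma = sigma_0 + k/sqrt(d) = 53 + 1109.2 = 1162.2 MPa

1162.2


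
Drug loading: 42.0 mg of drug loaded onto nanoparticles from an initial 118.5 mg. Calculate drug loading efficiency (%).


Drug loading efficiency = (drug loaded / drug initial) * 100
DLE = 42.0 / 118.5 * 100
DLE = 0.3544 * 100
DLE = 35.44%

35.44


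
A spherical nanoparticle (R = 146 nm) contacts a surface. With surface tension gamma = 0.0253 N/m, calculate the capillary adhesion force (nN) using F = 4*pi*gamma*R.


Convert radius: R = 146 nm = 1.46e-07 m
F = 4 * pi * gamma * R
F = 4 * pi * 0.0253 * 1.46e-07
F = 4.64177e-08 N = 46.4177 nN

46.4177


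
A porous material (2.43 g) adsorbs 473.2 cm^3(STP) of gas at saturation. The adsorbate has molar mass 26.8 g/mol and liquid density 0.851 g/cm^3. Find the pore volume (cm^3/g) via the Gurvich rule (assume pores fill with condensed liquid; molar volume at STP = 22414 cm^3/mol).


Moles adsorbed n = V_ads / 22414 = 473.2 / 22414 = 2.111181e-02 mol
Liquid volume V_liq = n * M / rho_liq = 2.111181e-02 * 26.8 / 0.851 = 0.66486 cm^3
Specific pore volume V_pore = V_liq / m_sample = 0.66486 / 2.43
V_pore = 0.2736 cm^3/g

0.2736


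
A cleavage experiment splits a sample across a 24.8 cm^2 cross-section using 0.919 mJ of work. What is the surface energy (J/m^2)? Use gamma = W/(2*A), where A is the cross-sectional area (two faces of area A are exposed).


Convert: A = 24.8 cm^2 = 0.00248 m^2, W = 0.919 mJ = 0.000919 J
Cleaving exposes two faces of area A, so total new surface = 2*A and gamma = W / (2*A)
gamma = 0.000919 / (2 * 0.00248)
gamma = 0.185 J/m^2

0.185


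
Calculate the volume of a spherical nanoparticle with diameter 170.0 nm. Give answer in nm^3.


Radius r = 170.0/2 = 85 nm
Volume V = (4/3) * pi * r^3
V = (4/3) * pi * (85)^3
V = 2572440.78 nm^3

2572440.78


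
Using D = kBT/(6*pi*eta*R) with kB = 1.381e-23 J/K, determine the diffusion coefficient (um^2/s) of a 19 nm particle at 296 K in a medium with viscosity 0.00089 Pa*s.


Radius R = 19/2 = 9.5 nm = 9.5e-09 m
D = kB*T / (6*pi*eta*R)
D = 1.381e-23 * 296 / (6 * pi * 0.00089 * 9.5e-09)
D = 2.5649e-11 m^2/s = 25.649 um^2/s

25.649


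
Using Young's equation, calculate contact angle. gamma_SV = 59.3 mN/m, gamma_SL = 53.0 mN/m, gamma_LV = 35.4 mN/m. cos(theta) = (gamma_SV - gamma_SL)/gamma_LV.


cos(theta) = (gamma_SV - gamma_SL) / gamma_LV
cos(theta) = (59.3 - 53.0) / 35.4
cos(theta) = 0.177966
theta = arccos(0.177966) = 79.75 degrees

79.75


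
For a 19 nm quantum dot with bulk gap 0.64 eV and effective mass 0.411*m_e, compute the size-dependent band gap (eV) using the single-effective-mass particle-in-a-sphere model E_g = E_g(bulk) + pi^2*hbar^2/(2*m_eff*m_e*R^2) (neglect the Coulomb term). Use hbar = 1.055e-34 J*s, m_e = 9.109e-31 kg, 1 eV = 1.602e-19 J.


Radius R = 19/2 nm = 9.5e-09 m
Confinement energy dE = pi^2 * hbar^2 / (2 * m_eff * m_e * R^2)
dE = pi^2 * (1.055e-34)^2 / (2 * 0.411 * 9.109e-31 * (9.5e-09)^2) J, divided by 1.602e-19 J/eV
dE = 0.0101 eV
Total band gap = E_g(bulk) + dE = 0.64 + 0.0101 = 0.6501 eV

0.6501


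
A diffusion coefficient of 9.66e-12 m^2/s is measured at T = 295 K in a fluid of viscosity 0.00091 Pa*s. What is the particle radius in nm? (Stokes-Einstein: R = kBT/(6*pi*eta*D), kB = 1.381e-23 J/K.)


Stokes-Einstein: R = kB*T / (6*pi*eta*D)
R = 1.381e-23 * 295 / (6 * pi * 0.00091 * 9.66e-12)
R = 2.45865e-08 m = 24.59 nm

24.59


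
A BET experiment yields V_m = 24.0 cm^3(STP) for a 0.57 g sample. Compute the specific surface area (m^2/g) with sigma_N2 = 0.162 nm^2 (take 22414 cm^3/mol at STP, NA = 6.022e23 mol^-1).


Number of moles in monolayer = V_m / 22414 = 24.0 / 22414 = 0.00107076
Number of molecules = moles * NA = 0.00107076 * 6.022e23
SA = molecules * sigma / mass
SA = (24.0 / 22414) * 6.022e23 * 0.162e-18 / 0.57
SA = 183.3 m^2/g

183.3


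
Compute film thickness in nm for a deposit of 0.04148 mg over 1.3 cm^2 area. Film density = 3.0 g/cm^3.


Convert: m = 0.04148 mg = 4.1480e-08 kg, A = 1.3 cm^2 = 1.3000e-04 m^2, rho = 3.0 g/cm^3 = 3000 kg/m^3
t = m / (A * rho)
t = 4.1480e-08 / (1.3000e-04 * 3000)
t = 1.0636e-07 m = 106.4 nm

106.4


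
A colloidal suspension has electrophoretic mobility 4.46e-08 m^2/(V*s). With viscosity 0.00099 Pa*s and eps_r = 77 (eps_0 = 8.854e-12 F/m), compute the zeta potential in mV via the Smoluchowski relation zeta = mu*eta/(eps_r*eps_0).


Smoluchowski equation: zeta = mu * eta / (eps_r * eps_0)
zeta = 4.46e-08 * 0.00099 / (77 * 8.854e-12)
zeta = 0.064765 V = 64.76 mV

64.76


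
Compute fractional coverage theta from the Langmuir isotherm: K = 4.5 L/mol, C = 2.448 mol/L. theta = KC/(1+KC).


Langmuir isotherm: theta = K*C / (1 + K*C)
K*C = 4.5 * 2.448 = 11.016
theta = 11.016 / (1 + 11.016) = 11.016 / 12.016
theta = 0.9168

0.9168


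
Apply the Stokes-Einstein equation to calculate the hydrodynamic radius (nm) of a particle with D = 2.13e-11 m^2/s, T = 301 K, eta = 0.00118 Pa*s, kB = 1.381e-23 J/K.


Stokes-Einstein: R = kB*T / (6*pi*eta*D)
R = 1.381e-23 * 301 / (6 * pi * 0.00118 * 2.13e-11)
R = 8.774e-09 m = 8.77 nm

8.77


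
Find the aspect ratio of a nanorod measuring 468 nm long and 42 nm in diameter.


Aspect ratio AR = length / diameter
AR = 468 / 42
AR = 11.14

11.14


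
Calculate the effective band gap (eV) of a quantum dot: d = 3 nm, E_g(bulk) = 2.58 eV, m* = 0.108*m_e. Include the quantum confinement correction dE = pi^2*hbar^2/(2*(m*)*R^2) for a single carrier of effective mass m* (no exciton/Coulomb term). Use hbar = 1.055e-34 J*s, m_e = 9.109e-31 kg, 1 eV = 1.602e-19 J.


Radius R = 3/2 nm = 1.5e-09 m
Confinement energy dE = pi^2 * hbar^2 / (2 * m_eff * m_e * R^2)
dE = pi^2 * (1.055e-34)^2 / (2 * 0.108 * 9.109e-31 * (1.5e-09)^2) J, divided by 1.602e-19 J/eV
dE = 1.5489 eV
Total band gap = E_g(bulk) + dE = 2.58 + 1.5489 = 4.1289 eV

4.1289


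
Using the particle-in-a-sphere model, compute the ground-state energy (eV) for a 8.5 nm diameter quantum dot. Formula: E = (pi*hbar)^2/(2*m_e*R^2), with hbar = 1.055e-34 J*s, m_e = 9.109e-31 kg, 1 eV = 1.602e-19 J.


Radius R = 8.5/2 = 4.25 nm = 4.25e-09 m
E = (pi * 1.055e-34)^2 / (2 * 9.109e-31 * (4.25e-09)^2)
E(J) = 3.33831e-21
E = E(J) / 1.602e-19 = 0.0208 eV

0.0208


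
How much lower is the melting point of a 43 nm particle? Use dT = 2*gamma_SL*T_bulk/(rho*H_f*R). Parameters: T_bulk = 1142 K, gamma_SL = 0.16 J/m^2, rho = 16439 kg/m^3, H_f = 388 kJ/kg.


Radius R = 43/2 = 21.5 nm = 2.15e-08 m
Convert H_f = 388 kJ/kg = 388000 J/kg
dT = 2 * gamma_SL * T_bulk / (rho * H_f * R)
dT = 2 * 0.16 * 1142 / (16439 * 388000 * 2.15e-08)
dT = 2.7 K

2.7


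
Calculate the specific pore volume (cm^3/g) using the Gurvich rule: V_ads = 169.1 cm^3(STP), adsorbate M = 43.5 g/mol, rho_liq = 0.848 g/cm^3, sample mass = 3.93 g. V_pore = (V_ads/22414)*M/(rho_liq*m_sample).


Moles adsorbed n = V_ads / 22414 = 169.1 / 22414 = 7.544392e-03 mol
Liquid volume V_liq = n * M / rho_liq = 7.544392e-03 * 43.5 / 0.848 = 0.38701 cm^3
Specific pore volume V_pore = V_liq / m_sample = 0.38701 / 3.93
V_pore = 0.0985 cm^3/g

0.0985


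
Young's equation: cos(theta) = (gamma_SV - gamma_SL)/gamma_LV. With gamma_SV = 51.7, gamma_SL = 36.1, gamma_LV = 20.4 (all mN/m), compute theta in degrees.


cos(theta) = (gamma_SV - gamma_SL) / gamma_LV
cos(theta) = (51.7 - 36.1) / 20.4
cos(theta) = 0.764706
theta = arccos(0.764706) = 40.12 degrees

40.12


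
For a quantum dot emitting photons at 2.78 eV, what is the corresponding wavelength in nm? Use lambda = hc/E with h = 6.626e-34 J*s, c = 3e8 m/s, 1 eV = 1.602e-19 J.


Convert energy: E = 2.78 eV = 2.78 * 1.602e-19 = 4.45356e-19 J
lambda = h*c / E = 6.626e-34 * 3e8 / 4.45356e-19
lambda = 4.4634e-07 m = 446.3 nm

446.3


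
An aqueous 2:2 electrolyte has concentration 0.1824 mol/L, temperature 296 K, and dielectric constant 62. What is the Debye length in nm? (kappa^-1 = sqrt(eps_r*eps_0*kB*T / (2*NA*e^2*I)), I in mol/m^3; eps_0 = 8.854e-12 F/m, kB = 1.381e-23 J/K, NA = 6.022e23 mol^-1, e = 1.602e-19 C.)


Ionic strength I = 0.1824 * 2^2 * 1000 = 729.6 mol/m^3
kappa^-1 = sqrt(62 * 8.854e-12 * 1.381e-23 * 296 / (2 * 6.022e23 * (1.602e-19)^2 * 729.6))
kappa^-1 = 0.315 nm

0.315


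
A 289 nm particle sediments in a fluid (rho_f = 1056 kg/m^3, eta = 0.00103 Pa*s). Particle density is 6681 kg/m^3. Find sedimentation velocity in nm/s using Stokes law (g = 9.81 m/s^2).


Radius R = 289/2 nm = 1.445e-07 m
Density difference = 6681 - 1056 = 5625 kg/m^3
v = 2 * R^2 * (rho_p - rho_f) * g / (9 * eta)
v = 2 * (1.445e-07)^2 * 5625 * 9.81 / (9 * 0.00103)
v = 2.48586e-07 m/s = 248.5865 nm/s

248.5865


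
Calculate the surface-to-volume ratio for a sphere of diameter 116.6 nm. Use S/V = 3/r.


Radius r = 116.6/2 = 58.3 nm
S/V = 3 / r = 3 / 58.3
S/V = 0.0515 nm^-1

0.0515


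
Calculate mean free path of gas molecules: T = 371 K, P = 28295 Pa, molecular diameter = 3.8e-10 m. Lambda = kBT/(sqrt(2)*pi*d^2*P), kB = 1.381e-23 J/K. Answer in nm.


Mean free path: lambda = kB*T / (sqrt(2) * pi * d^2 * P)
lambda = 1.381e-23 * 371 / (sqrt(2) * pi * (3.8e-10)^2 * 28295)
lambda = 2.82245e-07 m
lambda = 282.24 nm

282.24


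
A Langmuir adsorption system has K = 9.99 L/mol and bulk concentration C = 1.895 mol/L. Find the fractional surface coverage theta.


Langmuir isotherm: theta = K*C / (1 + K*C)
K*C = 9.99 * 1.895 = 18.93105
theta = 18.93105 / (1 + 18.93105) = 18.93105 / 19.93105
theta = 0.9498

0.9498


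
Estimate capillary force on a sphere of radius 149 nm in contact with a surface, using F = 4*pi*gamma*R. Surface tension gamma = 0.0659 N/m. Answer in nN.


Convert radius: R = 149 nm = 1.49e-07 m
F = 4 * pi * gamma * R
F = 4 * pi * 0.0659 * 1.49e-07
F = 1.2339e-07 N = 123.3904 nN

123.3904


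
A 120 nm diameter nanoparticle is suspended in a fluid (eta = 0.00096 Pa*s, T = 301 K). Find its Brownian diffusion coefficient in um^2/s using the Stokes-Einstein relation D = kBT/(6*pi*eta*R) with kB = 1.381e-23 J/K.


Radius R = 120/2 = 60 nm = 6e-08 m
D = kB*T / (6*pi*eta*R)
D = 1.381e-23 * 301 / (6 * pi * 0.00096 * 6e-08)
D = 3.82857e-12 m^2/s = 3.829 um^2/s

3.829


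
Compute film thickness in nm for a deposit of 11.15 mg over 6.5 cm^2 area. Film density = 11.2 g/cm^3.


Convert: m = 11.15 mg = 1.1150e-05 kg, A = 6.5 cm^2 = 6.5000e-04 m^2, rho = 11.2 g/cm^3 = 11200 kg/m^3
t = m / (A * rho)
t = 1.1150e-05 / (6.5000e-04 * 11200)
t = 1.5316e-06 m = 1531.6 nm

1531.6


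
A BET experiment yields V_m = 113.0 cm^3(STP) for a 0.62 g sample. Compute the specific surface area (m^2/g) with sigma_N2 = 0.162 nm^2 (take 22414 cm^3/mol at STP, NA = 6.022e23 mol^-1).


Number of moles in monolayer = V_m / 22414 = 113.0 / 22414 = 0.00504149
Number of molecules = moles * NA = 0.00504149 * 6.022e23
SA = molecules * sigma / mass
SA = (113.0 / 22414) * 6.022e23 * 0.162e-18 / 0.62
SA = 793.3 m^2/g

793.3


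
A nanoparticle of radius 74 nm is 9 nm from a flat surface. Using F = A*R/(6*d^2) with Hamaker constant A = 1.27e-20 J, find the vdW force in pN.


Convert to SI: R = 74 nm = 7.4e-08 m, d = 9 nm = 9e-09 m
F = A * R / (6 * d^2)
F = 1.27e-20 * 7.4e-08 / (6 * (9e-09)^2)
F = 1.93374e-12 N = 1.934 pN

1.934


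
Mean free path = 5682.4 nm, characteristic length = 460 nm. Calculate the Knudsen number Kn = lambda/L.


Knudsen number Kn = lambda / L
Kn = 5682.4 / 460
Kn = 12.353

12.353


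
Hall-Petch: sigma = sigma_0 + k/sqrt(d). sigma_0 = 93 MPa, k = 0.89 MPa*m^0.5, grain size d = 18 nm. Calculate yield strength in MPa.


d = 18 nm = 1.8e-08 m
sqrt(d) = 0.0001341641
Hall-Petch contribution = k / sqrt(d) = 0.89 / 0.0001341641 = 6633.7 MPa
sigma = sigma_0 + k/sqrt(d) = 93 + 6633.7 = 6726.7 MPa

6726.7


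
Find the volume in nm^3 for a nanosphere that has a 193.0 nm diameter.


Radius r = 193.0/2 = 96.5 nm
Volume V = (4/3) * pi * r^3
V = (4/3) * pi * (96.5)^3
V = 3764181.44 nm^3

3764181.44


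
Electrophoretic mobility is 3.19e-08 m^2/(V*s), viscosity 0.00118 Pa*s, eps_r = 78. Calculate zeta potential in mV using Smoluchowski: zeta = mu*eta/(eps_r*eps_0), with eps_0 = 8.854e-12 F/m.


Smoluchowski equation: zeta = mu * eta / (eps_r * eps_0)
zeta = 3.19e-08 * 0.00118 / (78 * 8.854e-12)
zeta = 0.054505 V = 54.51 mV

54.51


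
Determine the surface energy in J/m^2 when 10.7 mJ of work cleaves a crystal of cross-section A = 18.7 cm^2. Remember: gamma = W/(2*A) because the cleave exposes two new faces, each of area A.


Convert: A = 18.7 cm^2 = 0.00187 m^2, W = 10.7 mJ = 0.0107 J
Cleaving exposes two faces of area A, so total new surface = 2*A and gamma = W / (2*A)
gamma = 0.0107 / (2 * 0.00187)
gamma = 2.861 J/m^2

2.861


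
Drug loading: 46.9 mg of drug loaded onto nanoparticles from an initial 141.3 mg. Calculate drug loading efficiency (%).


Drug loading efficiency = (drug loaded / drug initial) * 100
DLE = 46.9 / 141.3 * 100
DLE = 0.3319 * 100
DLE = 33.19%

33.19


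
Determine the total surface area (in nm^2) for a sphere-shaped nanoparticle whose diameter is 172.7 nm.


Radius r = 172.7/2 = 86.35 nm
Surface area SA = 4 * pi * r^2
SA = 4 * pi * (86.35)^2
SA = 93698.91 nm^2

93698.91


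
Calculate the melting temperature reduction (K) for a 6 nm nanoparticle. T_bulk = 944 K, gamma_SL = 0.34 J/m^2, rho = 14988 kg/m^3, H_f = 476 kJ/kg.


Radius R = 6/2 = 3 nm = 3e-09 m
Convert H_f = 476 kJ/kg = 476000 J/kg
dT = 2 * gamma_SL * T_bulk / (rho * H_f * R)
dT = 2 * 0.34 * 944 / (14988 * 476000 * 3e-09)
dT = 30.0 K

30.0


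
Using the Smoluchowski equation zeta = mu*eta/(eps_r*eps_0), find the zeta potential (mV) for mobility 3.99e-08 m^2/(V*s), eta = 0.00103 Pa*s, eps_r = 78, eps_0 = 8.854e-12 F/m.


Smoluchowski equation: zeta = mu * eta / (eps_r * eps_0)
zeta = 3.99e-08 * 0.00103 / (78 * 8.854e-12)
zeta = 0.059508 V = 59.51 mV

59.51


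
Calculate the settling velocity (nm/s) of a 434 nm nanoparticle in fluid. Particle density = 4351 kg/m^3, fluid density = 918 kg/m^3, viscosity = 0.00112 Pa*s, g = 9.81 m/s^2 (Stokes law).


Radius R = 434/2 nm = 2.17e-07 m
Density difference = 4351 - 918 = 3433 kg/m^3
v = 2 * R^2 * (rho_p - rho_f) * g / (9 * eta)
v = 2 * (2.17e-07)^2 * 3433 * 9.81 / (9 * 0.00112)
v = 3.14653e-07 m/s = 314.6529 nm/s

314.6529


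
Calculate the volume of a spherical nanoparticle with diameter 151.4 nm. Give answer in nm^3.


Radius r = 151.4/2 = 75.7 nm
Volume V = (4/3) * pi * r^3
V = (4/3) * pi * (75.7)^3
V = 1817089.2 nm^3

1817089.2


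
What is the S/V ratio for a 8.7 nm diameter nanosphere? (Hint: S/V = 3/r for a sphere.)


Radius r = 8.7/2 = 4.35 nm
S/V = 3 / r = 3 / 4.35
S/V = 0.6897 nm^-1

0.6897


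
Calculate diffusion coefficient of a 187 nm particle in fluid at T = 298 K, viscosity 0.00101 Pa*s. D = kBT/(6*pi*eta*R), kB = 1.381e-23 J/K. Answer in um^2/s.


Radius R = 187/2 = 93.5 nm = 9.35e-08 m
D = kB*T / (6*pi*eta*R)
D = 1.381e-23 * 298 / (6 * pi * 0.00101 * 9.35e-08)
D = 2.31194e-12 m^2/s = 2.312 um^2/s

2.312


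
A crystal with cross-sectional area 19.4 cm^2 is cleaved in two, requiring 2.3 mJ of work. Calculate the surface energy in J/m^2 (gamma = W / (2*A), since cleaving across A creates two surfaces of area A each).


Convert: A = 19.4 cm^2 = 0.00194 m^2, W = 2.3 mJ = 0.0023 J
Cleaving exposes two faces of area A, so total new surface = 2*A and gamma = W / (2*A)
gamma = 0.0023 / (2 * 0.00194)
gamma = 0.593 J/m^2

0.593


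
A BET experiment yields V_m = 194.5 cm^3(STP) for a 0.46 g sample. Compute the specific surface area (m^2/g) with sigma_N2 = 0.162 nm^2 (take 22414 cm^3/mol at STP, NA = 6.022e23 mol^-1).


Number of moles in monolayer = V_m / 22414 = 194.5 / 22414 = 0.00867761
Number of molecules = moles * NA = 0.00867761 * 6.022e23
SA = molecules * sigma / mass
SA = (194.5 / 22414) * 6.022e23 * 0.162e-18 / 0.46
SA = 1840.3 m^2/g

1840.3


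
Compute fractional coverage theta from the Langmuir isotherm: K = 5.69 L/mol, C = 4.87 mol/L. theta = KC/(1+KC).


Langmuir isotherm: theta = K*C / (1 + K*C)
K*C = 5.69 * 4.87 = 27.7103
theta = 27.7103 / (1 + 27.7103) = 27.7103 / 28.7103
theta = 0.9652

0.9652


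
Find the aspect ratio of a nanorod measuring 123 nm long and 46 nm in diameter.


Aspect ratio AR = length / diameter
AR = 123 / 46
AR = 2.67

2.67


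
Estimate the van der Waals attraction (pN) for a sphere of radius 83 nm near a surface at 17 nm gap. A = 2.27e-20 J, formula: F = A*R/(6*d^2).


Convert to SI: R = 83 nm = 8.3e-08 m, d = 17 nm = 1.7e-08 m
F = A * R / (6 * d^2)
F = 2.27e-20 * 8.3e-08 / (6 * (1.7e-08)^2)
F = 1.08656e-12 N = 1.087 pN

1.087


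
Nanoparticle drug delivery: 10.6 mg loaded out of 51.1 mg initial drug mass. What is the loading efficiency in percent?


Drug loading efficiency = (drug loaded / drug initial) * 100
DLE = 10.6 / 51.1 * 100
DLE = 0.2074 * 100
DLE = 20.74%

20.74


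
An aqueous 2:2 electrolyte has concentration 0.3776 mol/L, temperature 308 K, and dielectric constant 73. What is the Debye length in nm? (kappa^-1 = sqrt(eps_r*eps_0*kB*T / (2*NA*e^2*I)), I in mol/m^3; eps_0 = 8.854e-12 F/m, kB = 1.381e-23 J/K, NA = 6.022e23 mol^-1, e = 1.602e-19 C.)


Ionic strength I = 0.3776 * 2^2 * 1000 = 1510.4 mol/m^3
kappa^-1 = sqrt(73 * 8.854e-12 * 1.381e-23 * 308 / (2 * 6.022e23 * (1.602e-19)^2 * 1510.4))
kappa^-1 = 0.243 nm

0.243


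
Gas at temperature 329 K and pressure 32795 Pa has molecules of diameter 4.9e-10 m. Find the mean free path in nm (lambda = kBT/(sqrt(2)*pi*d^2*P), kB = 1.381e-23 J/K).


Mean free path: lambda = kB*T / (sqrt(2) * pi * d^2 * P)
lambda = 1.381e-23 * 329 / (sqrt(2) * pi * (4.9e-10)^2 * 32795)
lambda = 1.29875e-07 m
lambda = 129.87 nm

129.87


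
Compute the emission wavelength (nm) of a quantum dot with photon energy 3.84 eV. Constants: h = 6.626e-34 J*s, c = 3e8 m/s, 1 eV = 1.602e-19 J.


Convert energy: E = 3.84 eV = 3.84 * 1.602e-19 = 6.15168e-19 J
lambda = h*c / E = 6.626e-34 * 3e8 / 6.15168e-19
lambda = 3.23131e-07 m = 323.1 nm

323.1


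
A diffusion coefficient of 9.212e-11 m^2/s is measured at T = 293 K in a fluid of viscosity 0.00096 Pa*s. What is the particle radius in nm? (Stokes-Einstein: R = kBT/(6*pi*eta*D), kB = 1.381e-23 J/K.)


Stokes-Einstein: R = kB*T / (6*pi*eta*D)
R = 1.381e-23 * 293 / (6 * pi * 0.00096 * 9.212e-11)
R = 2.42736e-09 m = 2.43 nm

2.43


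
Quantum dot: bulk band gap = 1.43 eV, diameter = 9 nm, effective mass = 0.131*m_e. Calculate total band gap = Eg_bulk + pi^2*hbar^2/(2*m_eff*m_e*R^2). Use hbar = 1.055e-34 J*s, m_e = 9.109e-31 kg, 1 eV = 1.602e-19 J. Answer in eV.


Radius R = 9/2 nm = 4.5e-09 m
Confinement energy dE = pi^2 * hbar^2 / (2 * m_eff * m_e * R^2)
dE = pi^2 * (1.055e-34)^2 / (2 * 0.131 * 9.109e-31 * (4.5e-09)^2) J, divided by 1.602e-19 J/eV
dE = 0.1419 eV
Total band gap = E_g(bulk) + dE = 1.43 + 0.1419 = 1.5719 eV

1.5719


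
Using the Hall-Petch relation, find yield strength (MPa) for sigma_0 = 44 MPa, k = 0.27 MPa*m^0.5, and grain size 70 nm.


d = 70 nm = 7e-08 m
sqrt(d) = 0.0002645751
Hall-Petch contribution = k / sqrt(d) = 0.27 / 0.0002645751 = 1020.5 MPa
sigma = sigma_0 + k/sqrt(d) = 44 + 1020.5 = 1064.5 MPa

1064.5


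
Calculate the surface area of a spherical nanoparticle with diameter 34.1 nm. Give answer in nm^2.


Radius r = 34.1/2 = 17.05 nm
Surface area SA = 4 * pi * r^2
SA = 4 * pi * (17.05)^2
SA = 3653.08 nm^2

3653.08


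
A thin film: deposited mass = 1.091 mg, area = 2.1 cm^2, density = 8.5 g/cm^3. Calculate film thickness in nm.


Convert: m = 1.091 mg = 1.0910e-06 kg, A = 2.1 cm^2 = 2.1000e-04 m^2, rho = 8.5 g/cm^3 = 8500 kg/m^3
t = m / (A * rho)
t = 1.0910e-06 / (2.1000e-04 * 8500)
t = 6.1120e-07 m = 611.2 nm

611.2


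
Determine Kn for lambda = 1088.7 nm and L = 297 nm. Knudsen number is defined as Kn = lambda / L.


Knudsen number Kn = lambda / L
Kn = 1088.7 / 297
Kn = 3.6657

3.6657


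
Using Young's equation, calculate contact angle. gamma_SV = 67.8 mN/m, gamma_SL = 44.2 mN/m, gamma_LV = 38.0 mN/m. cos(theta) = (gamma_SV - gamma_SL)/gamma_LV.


cos(theta) = (gamma_SV - gamma_SL) / gamma_LV
cos(theta) = (67.8 - 44.2) / 38.0
cos(theta) = 0.621053
theta = arccos(0.621053) = 51.61 degrees

51.61


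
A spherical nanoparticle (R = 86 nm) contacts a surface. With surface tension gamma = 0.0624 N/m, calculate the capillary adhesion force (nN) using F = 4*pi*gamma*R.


Convert radius: R = 86 nm = 8.6e-08 m
F = 4 * pi * gamma * R
F = 4 * pi * 0.0624 * 8.6e-08
F = 6.74362e-08 N = 67.4362 nN

67.4362
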